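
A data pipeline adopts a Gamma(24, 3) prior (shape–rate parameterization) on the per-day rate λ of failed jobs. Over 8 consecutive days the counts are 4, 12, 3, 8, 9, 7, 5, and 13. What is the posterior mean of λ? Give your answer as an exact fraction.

Total count: 4 + 12 + 3 + 8 + 9 + 7 + 5 + 13 = 61.
Total exposure: 8 days.
By Gamma–Poisson conjugacy, the posterior is Gamma(α + Σx, β + Σt) = Gamma(24 + 61, 3 + 8) = Gamma(85, 11).
Posterior mean = α'/β' = 85/11.

85/11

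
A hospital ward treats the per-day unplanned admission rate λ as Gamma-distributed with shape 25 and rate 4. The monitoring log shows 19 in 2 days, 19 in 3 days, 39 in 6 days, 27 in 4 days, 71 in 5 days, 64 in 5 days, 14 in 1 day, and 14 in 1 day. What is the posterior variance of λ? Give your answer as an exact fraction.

Total count: 19 + 19 + 39 + 27 + 71 + 64 + 14 + 14 = 267.
Total exposure: 2 + 3 + 6 + 4 + 5 + 5 + 1 + 1 = 27 days.
The Gamma prior is conjugate for the Poisson rate, so λ | data ~ Gamma(25+267, 4+27) = Gamma(292, 31).
Posterior variance = α'/β'² = 292/961.

292/961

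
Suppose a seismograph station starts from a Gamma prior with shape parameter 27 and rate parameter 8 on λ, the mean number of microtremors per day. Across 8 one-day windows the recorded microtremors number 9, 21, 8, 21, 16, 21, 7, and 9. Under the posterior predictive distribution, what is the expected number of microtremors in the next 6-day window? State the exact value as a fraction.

417/8

Total count: 9 + 21 + 8 + 21 + 16 + 21 + 7 + 9 = 112.
Total exposure: 8 days.
By Gamma–Poisson conjugacy, the posterior is Gamma(α + Σx, β + Σt) = Gamma(27 + 112, 8 + 8) = Gamma(139, 16).
Predictive mean over a 6-day window = T·E[λ|data] = 6·139/16 = 417/8.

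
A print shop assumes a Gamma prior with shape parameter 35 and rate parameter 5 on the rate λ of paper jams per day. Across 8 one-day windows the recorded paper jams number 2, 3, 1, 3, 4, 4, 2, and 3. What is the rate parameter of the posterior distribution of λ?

Total count: 2 + 3 + 1 + 3 + 4 + 4 + 2 + 3 = 22.
Total exposure: 8 days.
Posterior: α' = 35 + 22 = 57, β' = 5 + 8 = 13.

13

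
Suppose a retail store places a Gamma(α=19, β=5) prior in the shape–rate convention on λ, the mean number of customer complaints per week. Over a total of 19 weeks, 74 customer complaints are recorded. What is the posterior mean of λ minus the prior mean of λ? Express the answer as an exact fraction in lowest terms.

3/40

Total count 74 over total exposure 19 weeks.
By Gamma–Poisson conjugacy, the posterior is Gamma(α + Σx, β + Σt) = Gamma(19 + 74, 5 + 19) = Gamma(93, 24).
Posterior mean = 93/24 = 31/8; prior mean = 19/5 = 19/5. Difference = 31/8 − 19/5 = 3/40.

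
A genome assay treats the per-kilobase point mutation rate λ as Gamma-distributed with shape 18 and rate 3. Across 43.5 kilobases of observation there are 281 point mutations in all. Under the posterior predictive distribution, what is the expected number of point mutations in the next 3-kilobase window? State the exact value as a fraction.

598/31

Total count 281 over total exposure 43.5 kilobases.
The Gamma prior is conjugate for the Poisson rate, so λ | data ~ Gamma(18+281, 3+43.5) = Gamma(299, 93/2).
Predictive mean over a 3-kilobase window = T·E[λ|data] = 3·299/(93/2) = 598/31.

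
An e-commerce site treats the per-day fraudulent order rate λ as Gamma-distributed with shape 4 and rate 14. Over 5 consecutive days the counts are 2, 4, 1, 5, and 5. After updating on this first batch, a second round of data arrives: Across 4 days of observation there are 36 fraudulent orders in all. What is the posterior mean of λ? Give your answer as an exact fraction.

Total count: 2 + 4 + 1 + 5 + 5 = 17.
Total exposure: 5 days.
After the first batch: Gamma(4 + 17, 14 + 5) = Gamma(21, 19).
Total count 36 over total exposure 4 days.
After the second batch: Gamma(21 + 36, 19 + 4) = Gamma(57, 23).
Posterior mean = α'/β' = 57/23.

57/23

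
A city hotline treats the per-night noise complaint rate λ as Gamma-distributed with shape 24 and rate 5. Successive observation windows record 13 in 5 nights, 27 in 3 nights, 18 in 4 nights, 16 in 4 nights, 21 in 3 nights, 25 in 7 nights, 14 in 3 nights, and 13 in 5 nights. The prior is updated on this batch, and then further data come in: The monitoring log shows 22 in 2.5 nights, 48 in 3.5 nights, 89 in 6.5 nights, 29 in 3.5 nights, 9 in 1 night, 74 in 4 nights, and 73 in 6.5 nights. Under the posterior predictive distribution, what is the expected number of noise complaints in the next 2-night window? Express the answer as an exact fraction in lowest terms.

Total count: 13 + 27 + 18 + 16 + 21 + 25 + 14 + 13 = 147.
Total exposure: 5 + 3 + 4 + 4 + 3 + 7 + 3 + 5 = 34 nights.
After the first batch: Gamma(24 + 147, 5 + 34) = Gamma(171, 39).
Total count: 22 + 48 + 89 + 29 + 9 + 74 + 73 = 344.
Total exposure: 2.5 + 3.5 + 6.5 + 3.5 + 1 + 4 + 6.5 = 27.5 nights.
After the second batch: Gamma(171 + 344, 39 + 27.5) = Gamma(515, 133/2).
Predictive mean over a 2-night window = T·E[λ|data] = 2·515/(133/2) = 2060/133.

2060/133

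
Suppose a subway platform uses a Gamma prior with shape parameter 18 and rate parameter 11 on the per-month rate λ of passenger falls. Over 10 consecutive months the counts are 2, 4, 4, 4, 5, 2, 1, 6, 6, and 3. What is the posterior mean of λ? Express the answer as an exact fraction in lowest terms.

Total count: 2 + 4 + 4 + 4 + 5 + 2 + 1 + 6 + 6 + 3 = 37.
Total exposure: 10 months.
Gamma(α, β) with Poisson data over total exposure Σt gives posterior Gamma(α+Σx, β+Σt) = Gamma(55, 21).
Posterior mean = α'/β' = 55/21.

55/21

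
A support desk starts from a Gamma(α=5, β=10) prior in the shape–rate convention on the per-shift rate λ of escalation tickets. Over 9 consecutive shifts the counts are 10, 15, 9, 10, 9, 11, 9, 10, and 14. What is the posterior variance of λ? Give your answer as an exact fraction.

Total count: 10 + 15 + 9 + 10 + 9 + 11 + 9 + 10 + 14 = 97.
Total exposure: 9 shifts.
Posterior: α' = 5 + 97 = 102, β' = 10 + 9 = 19.
Posterior variance = α'/β'² = 102/361.

102/361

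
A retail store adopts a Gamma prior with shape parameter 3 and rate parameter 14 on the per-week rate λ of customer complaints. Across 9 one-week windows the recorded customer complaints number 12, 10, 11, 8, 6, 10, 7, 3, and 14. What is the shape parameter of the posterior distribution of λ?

Total count: 12 + 10 + 11 + 8 + 6 + 10 + 7 + 3 + 14 = 81.
Total exposure: 9 weeks.
Posterior: α' = 3 + 81 = 84, β' = 14 + 9 = 23.

84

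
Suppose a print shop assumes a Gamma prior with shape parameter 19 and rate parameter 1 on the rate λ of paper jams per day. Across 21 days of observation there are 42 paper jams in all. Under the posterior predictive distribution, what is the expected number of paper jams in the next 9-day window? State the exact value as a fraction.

Total count 42 over total exposure 21 days.
Posterior: α' = 19 + 42 = 61, β' = 1 + 21 = 22.
Predictive mean over a 9-day window = T·E[λ|data] = 9·61/22 = 549/22.

549/22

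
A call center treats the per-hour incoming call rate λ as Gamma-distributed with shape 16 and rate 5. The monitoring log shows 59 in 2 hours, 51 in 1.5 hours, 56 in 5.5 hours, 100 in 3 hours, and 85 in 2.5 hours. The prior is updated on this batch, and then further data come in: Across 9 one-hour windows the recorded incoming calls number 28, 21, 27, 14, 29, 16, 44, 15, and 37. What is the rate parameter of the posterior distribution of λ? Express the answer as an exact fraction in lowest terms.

57/2

Total count: 59 + 51 + 56 + 100 + 85 = 351.
Total exposure: 2 + 1.5 + 5.5 + 3 + 2.5 = 14.5 hours.
After the first batch: Gamma(16 + 351, 5 + 14.5) = Gamma(367, 39/2).
Total count: 28 + 21 + 27 + 14 + 29 + 16 + 44 + 15 + 37 = 231.
Total exposure: 9 hours.
After the second batch: Gamma(367 + 231, 39/2 + 9) = Gamma(598, 57/2).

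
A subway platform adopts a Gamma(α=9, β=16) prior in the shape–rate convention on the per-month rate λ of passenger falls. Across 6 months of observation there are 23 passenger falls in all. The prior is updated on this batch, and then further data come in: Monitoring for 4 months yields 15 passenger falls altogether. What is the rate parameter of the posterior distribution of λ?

26

Total count 23 over total exposure 6 months.
After the first batch: Gamma(9 + 23, 16 + 6) = Gamma(32, 22).
Total count 15 over total exposure 4 months.
After the second batch: Gamma(32 + 15, 22 + 4) = Gamma(47, 26).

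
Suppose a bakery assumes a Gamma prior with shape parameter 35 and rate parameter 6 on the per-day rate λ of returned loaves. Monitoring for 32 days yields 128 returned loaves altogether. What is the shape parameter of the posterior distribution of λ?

Total count 128 over total exposure 32 days.
The Gamma prior is conjugate for the Poisson rate, so λ | data ~ Gamma(35+128, 6+32) = Gamma(163, 38).

163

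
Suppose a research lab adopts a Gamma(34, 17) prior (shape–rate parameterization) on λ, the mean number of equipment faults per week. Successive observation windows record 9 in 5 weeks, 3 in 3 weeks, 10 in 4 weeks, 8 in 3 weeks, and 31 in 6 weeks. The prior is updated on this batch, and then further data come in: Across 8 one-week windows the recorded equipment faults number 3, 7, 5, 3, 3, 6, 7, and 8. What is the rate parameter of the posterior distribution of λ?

Total count: 9 + 3 + 10 + 8 + 31 = 61.
Total exposure: 5 + 3 + 4 + 3 + 6 = 21 weeks.
After the first batch: Gamma(34 + 61, 17 + 21) = Gamma(95, 38).
Total count: 3 + 7 + 5 + 3 + 3 + 6 + 7 + 8 = 42.
Total exposure: 8 weeks.
After the second batch: Gamma(95 + 42, 38 + 8) = Gamma(137, 46).

46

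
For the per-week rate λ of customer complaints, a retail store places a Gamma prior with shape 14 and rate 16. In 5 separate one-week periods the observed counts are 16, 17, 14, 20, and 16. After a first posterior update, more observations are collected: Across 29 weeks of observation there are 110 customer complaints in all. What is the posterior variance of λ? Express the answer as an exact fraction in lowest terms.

207/2500

Total count: 16 + 17 + 14 + 20 + 16 = 83.
Total exposure: 5 weeks.
After the first batch: Gamma(14 + 83, 16 + 5) = Gamma(97, 21).
Total count 110 over total exposure 29 weeks.
After the second batch: Gamma(97 + 110, 21 + 29) = Gamma(207, 50).
Posterior variance = α'/β'² = 207/2500.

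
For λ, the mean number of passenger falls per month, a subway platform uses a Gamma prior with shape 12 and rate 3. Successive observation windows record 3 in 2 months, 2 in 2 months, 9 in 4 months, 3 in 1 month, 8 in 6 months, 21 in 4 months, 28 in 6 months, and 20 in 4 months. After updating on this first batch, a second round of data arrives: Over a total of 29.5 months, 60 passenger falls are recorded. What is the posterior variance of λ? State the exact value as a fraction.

Total count: 3 + 2 + 9 + 3 + 8 + 21 + 28 + 20 = 94.
Total exposure: 2 + 2 + 4 + 1 + 6 + 4 + 6 + 4 = 29 months.
After the first batch: Gamma(12 + 94, 3 + 29) = Gamma(106, 32).
Total count 60 over total exposure 29.5 months.
After the second batch: Gamma(106 + 60, 32 + 29.5) = Gamma(166, 123/2).
Posterior variance = α'/β'² = 166/(15129/4) = 664/15129.

664/15129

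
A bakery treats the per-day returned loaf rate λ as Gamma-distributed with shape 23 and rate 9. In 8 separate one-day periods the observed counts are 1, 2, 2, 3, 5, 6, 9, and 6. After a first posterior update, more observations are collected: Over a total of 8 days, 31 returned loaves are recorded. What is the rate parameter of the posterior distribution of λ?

25

Total count: 1 + 2 + 2 + 3 + 5 + 6 + 9 + 6 = 34.
Total exposure: 8 days.
After the first batch: Gamma(23 + 34, 9 + 8) = Gamma(57, 17).
Total count 31 over total exposure 8 days.
After the second batch: Gamma(57 + 31, 17 + 8) = Gamma(88, 25).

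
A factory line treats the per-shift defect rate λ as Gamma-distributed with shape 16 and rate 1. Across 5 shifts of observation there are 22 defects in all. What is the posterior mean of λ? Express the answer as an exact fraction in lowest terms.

Total count 22 over total exposure 5 shifts.
Gamma(α, β) with Poisson data over total exposure Σt gives posterior Gamma(α+Σx, β+Σt) = Gamma(38, 6).
Posterior mean = α'/β' = 38/6 = 19/3.

19/3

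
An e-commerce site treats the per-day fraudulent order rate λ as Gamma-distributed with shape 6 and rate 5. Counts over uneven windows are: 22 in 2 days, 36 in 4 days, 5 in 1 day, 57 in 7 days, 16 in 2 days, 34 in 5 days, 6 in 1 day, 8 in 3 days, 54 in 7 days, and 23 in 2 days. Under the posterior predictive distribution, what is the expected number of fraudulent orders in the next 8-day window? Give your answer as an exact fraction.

712/13

Total count: 22 + 36 + 5 + 57 + 16 + 34 + 6 + 8 + 54 + 23 = 261.
Total exposure: 2 + 4 + 1 + 7 + 2 + 5 + 1 + 3 + 7 + 2 = 34 days.
The Gamma prior is conjugate for the Poisson rate, so λ | data ~ Gamma(6+261, 5+34) = Gamma(267, 39).
Predictive mean over an 8-day window = T·E[λ|data] = 8·267/39 = 712/13.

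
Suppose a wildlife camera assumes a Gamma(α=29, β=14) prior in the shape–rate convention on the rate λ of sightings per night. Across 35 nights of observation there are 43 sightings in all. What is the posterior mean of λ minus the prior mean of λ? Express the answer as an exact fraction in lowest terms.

Total count 43 over total exposure 35 nights.
Posterior: α' = 29 + 43 = 72, β' = 14 + 35 = 49.
Posterior mean = 72/49 = 72/49; prior mean = 29/14 = 29/14. Difference = 72/49 − 29/14 = -59/98.

-59/98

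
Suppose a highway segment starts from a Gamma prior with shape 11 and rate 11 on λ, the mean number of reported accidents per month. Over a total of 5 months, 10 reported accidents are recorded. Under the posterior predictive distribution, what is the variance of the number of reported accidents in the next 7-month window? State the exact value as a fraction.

3381/256

Total count 10 over total exposure 5 months.
The Gamma prior is conjugate for the Poisson rate, so λ | data ~ Gamma(11+10, 11+5) = Gamma(21, 16).
The posterior predictive for a window of length T is Negative Binomial with variance T·α'·(β'+T)/β'² = 7·21·23/256 = 3381/256.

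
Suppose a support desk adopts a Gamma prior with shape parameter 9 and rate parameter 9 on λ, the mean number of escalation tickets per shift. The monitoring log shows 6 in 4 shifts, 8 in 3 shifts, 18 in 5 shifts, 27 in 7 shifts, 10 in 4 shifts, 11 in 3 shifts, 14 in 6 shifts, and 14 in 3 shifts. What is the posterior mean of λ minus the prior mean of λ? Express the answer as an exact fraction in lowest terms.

Total count: 6 + 8 + 18 + 27 + 10 + 11 + 14 + 14 = 108.
Total exposure: 4 + 3 + 5 + 7 + 4 + 3 + 6 + 3 = 35 shifts.
Posterior: α' = 9 + 108 = 117, β' = 9 + 35 = 44.
Posterior mean = 117/44 = 117/44; prior mean = 9/9 = 1. Difference = 117/44 − 1 = 73/44.

73/44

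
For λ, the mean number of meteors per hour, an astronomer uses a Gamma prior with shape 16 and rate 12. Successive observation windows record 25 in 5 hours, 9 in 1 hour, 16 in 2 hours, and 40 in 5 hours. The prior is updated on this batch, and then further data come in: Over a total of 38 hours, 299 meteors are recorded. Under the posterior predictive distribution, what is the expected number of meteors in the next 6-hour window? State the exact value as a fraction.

Total count: 25 + 9 + 16 + 40 = 90.
Total exposure: 5 + 1 + 2 + 5 = 13 hours.
After the first batch: Gamma(16 + 90, 12 + 13) = Gamma(106, 25).
Total count 299 over total exposure 38 hours.
After the second batch: Gamma(106 + 299, 25 + 38) = Gamma(405, 63).
Predictive mean over a 6-hour window = T·E[λ|data] = 6·405/63 = 270/7.

270/7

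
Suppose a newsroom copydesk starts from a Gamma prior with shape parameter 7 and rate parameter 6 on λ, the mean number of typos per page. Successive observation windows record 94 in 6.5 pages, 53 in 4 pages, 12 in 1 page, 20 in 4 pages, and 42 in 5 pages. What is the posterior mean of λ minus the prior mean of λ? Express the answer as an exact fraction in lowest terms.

2365/318

Total count: 94 + 53 + 12 + 20 + 42 = 221.
Total exposure: 6.5 + 4 + 1 + 4 + 5 = 20.5 pages.
By Gamma–Poisson conjugacy, the posterior is Gamma(α + Σx, β + Σt) = Gamma(7 + 221, 6 + 20.5) = Gamma(228, 53/2).
Posterior mean = 228/(53/2) = 456/53; prior mean = 7/6 = 7/6. Difference = 456/53 − 7/6 = 2365/318.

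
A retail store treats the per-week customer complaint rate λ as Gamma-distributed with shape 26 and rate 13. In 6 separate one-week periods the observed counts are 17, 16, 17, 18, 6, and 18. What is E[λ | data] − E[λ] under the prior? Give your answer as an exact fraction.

80/19

Total count: 17 + 16 + 17 + 18 + 6 + 18 = 92.
Total exposure: 6 weeks.
Gamma(α, β) with Poisson data over total exposure Σt gives posterior Gamma(α+Σx, β+Σt) = Gamma(118, 19).
Posterior mean = 118/19 = 118/19; prior mean = 26/13 = 2. Difference = 118/19 − 2 = 80/19.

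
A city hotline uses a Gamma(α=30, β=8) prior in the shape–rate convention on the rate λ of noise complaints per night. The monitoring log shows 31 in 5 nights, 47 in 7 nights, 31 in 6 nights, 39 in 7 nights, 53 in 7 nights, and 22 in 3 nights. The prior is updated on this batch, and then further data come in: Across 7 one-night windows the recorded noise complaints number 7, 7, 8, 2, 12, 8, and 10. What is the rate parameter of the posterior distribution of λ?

Total count: 31 + 47 + 31 + 39 + 53 + 22 = 223.
Total exposure: 5 + 7 + 6 + 7 + 7 + 3 = 35 nights.
After the first batch: Gamma(30 + 223, 8 + 35) = Gamma(253, 43).
Total count: 7 + 7 + 8 + 2 + 12 + 8 + 10 = 54.
Total exposure: 7 nights.
After the second batch: Gamma(253 + 54, 43 + 7) = Gamma(307, 50).

50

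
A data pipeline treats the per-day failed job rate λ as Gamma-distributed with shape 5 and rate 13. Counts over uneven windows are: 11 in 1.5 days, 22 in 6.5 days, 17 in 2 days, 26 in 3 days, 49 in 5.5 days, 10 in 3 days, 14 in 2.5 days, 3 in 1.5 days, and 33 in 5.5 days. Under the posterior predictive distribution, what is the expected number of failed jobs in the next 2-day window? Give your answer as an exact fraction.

Total count: 11 + 22 + 17 + 26 + 49 + 10 + 14 + 3 + 33 = 185.
Total exposure: 1.5 + 6.5 + 2 + 3 + 5.5 + 3 + 2.5 + 1.5 + 5.5 = 31 days.
Conjugate update: add total count to the shape and total exposure to the rate, giving Gamma(190, 44).
Predictive mean over a 2-day window = T·E[λ|data] = 2·190/44 = 95/11.

95/11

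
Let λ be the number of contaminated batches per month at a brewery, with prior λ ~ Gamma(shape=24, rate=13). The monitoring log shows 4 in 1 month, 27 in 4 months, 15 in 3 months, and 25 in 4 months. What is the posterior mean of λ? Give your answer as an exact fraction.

19/5

Total count: 4 + 27 + 15 + 25 = 71.
Total exposure: 1 + 4 + 3 + 4 = 12 months.
Gamma(α, β) with Poisson data over total exposure Σt gives posterior Gamma(α+Σx, β+Σt) = Gamma(95, 25).
Posterior mean = α'/β' = 95/25 = 19/5.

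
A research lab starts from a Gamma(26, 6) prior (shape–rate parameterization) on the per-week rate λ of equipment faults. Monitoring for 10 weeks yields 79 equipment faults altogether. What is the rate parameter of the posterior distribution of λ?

16

Total count 79 over total exposure 10 weeks.
Conjugate update: add total count to the shape and total exposure to the rate, giving Gamma(105, 16).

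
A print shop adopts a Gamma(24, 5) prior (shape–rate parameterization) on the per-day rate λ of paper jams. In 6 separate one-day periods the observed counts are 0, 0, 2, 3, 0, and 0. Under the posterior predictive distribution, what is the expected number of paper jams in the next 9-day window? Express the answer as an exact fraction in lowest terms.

Total count: 0 + 0 + 2 + 3 + 0 + 0 = 5.
Total exposure: 6 days.
Gamma(α, β) with Poisson data over total exposure Σt gives posterior Gamma(α+Σx, β+Σt) = Gamma(29, 11).
Predictive mean over a 9-day window = T·E[λ|data] = 9·29/11 = 261/11.

261/11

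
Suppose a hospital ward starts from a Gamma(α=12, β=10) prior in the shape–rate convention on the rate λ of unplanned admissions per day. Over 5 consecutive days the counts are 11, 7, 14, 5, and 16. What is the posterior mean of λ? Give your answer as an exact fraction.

13/3

Total count: 11 + 7 + 14 + 5 + 16 = 53.
Total exposure: 5 days.
Conjugate update: add total count to the shape and total exposure to the rate, giving Gamma(65, 15).
Posterior mean = α'/β' = 65/15 = 13/3.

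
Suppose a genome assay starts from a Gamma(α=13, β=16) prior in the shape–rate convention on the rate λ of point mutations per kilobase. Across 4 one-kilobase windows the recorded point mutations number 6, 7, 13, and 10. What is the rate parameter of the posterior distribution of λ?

20

Total count: 6 + 7 + 13 + 10 = 36.
Total exposure: 4 kilobases.
Posterior: α' = 13 + 36 = 49, β' = 16 + 4 = 20.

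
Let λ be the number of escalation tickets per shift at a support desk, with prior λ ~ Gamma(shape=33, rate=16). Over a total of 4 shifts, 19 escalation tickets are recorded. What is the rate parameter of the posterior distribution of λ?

Total count 19 over total exposure 4 shifts.
Gamma(α, β) with Poisson data over total exposure Σt gives posterior Gamma(α+Σx, β+Σt) = Gamma(52, 20).

20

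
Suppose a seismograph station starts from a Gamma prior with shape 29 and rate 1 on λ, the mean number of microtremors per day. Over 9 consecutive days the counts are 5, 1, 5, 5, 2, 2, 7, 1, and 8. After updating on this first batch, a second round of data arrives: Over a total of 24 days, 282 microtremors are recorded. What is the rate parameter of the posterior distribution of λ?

34

Total count: 5 + 1 + 5 + 5 + 2 + 2 + 7 + 1 + 8 = 36.
Total exposure: 9 days.
After the first batch: Gamma(29 + 36, 1 + 9) = Gamma(65, 10).
Total count 282 over total exposure 24 days.
After the second batch: Gamma(65 + 282, 10 + 24) = Gamma(347, 34).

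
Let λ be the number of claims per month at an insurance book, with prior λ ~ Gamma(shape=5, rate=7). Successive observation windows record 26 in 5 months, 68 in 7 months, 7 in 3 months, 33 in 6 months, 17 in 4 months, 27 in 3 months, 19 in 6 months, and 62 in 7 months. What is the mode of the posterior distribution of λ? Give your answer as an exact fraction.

263/48

Total count: 26 + 68 + 7 + 33 + 17 + 27 + 19 + 62 = 259.
Total exposure: 5 + 7 + 3 + 6 + 4 + 3 + 6 + 7 = 41 months.
Gamma(α, β) with Poisson data over total exposure Σt gives posterior Gamma(α+Σx, β+Σt) = Gamma(264, 48).
Posterior mode = (α'−1)/β' = 263/48.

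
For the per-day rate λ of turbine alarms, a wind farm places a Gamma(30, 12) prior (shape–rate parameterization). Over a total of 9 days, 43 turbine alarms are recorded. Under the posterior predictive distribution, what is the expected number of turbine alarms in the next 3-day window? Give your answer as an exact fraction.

Total count 43 over total exposure 9 days.
Conjugate update: add total count to the shape and total exposure to the rate, giving Gamma(73, 21).
Predictive mean over a 3-day window = T·E[λ|data] = 3·73/21 = 73/7.

73/7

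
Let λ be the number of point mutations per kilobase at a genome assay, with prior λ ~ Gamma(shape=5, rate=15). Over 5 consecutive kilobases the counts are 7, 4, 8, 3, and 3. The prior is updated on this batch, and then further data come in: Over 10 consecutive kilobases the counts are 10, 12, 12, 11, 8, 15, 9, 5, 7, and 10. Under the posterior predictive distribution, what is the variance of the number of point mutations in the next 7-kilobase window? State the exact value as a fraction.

11137/300

Total count: 7 + 4 + 8 + 3 + 3 = 25.
Total exposure: 5 kilobases.
After the first batch: Gamma(5 + 25, 15 + 5) = Gamma(30, 20).
Total count: 10 + 12 + 12 + 11 + 8 + 15 + 9 + 5 + 7 + 10 = 99.
Total exposure: 10 kilobases.
After the second batch: Gamma(30 + 99, 20 + 10) = Gamma(129, 30).
The posterior predictive for a window of length T is Negative Binomial with variance T·α'·(β'+T)/β'² = 7·129·37/900 = 11137/300.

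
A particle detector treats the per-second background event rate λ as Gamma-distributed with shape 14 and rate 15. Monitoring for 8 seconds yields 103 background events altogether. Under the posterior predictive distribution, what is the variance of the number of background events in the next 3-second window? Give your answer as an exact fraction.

Total count 103 over total exposure 8 seconds.
Gamma(α, β) with Poisson data over total exposure Σt gives posterior Gamma(α+Σx, β+Σt) = Gamma(117, 23).
The posterior predictive for a window of length T is Negative Binomial with variance T·α'·(β'+T)/β'² = 3·117·26/529 = 9126/529.

9126/529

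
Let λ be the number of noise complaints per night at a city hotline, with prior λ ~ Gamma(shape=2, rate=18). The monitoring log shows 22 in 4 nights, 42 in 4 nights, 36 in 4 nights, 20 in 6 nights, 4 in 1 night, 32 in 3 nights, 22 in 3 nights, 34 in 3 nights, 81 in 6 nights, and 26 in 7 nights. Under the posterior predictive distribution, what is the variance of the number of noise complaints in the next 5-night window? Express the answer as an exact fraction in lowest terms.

Total count: 22 + 42 + 36 + 20 + 4 + 32 + 22 + 34 + 81 + 26 = 319.
Total exposure: 4 + 4 + 4 + 6 + 1 + 3 + 3 + 3 + 6 + 7 = 41 nights.
The Gamma prior is conjugate for the Poisson rate, so λ | data ~ Gamma(2+319, 18+41) = Gamma(321, 59).
The posterior predictive for a window of length T is Negative Binomial with variance T·α'·(β'+T)/β'² = 5·321·64/3481 = 102720/3481.

102720/3481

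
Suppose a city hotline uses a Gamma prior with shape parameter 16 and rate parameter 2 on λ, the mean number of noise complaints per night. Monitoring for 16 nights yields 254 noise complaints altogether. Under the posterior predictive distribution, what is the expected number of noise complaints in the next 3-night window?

Total count 254 over total exposure 16 nights.
Conjugate update: add total count to the shape and total exposure to the rate, giving Gamma(270, 18).
Predictive mean over a 3-night window = T·E[λ|data] = 3·270/18 = 45.

45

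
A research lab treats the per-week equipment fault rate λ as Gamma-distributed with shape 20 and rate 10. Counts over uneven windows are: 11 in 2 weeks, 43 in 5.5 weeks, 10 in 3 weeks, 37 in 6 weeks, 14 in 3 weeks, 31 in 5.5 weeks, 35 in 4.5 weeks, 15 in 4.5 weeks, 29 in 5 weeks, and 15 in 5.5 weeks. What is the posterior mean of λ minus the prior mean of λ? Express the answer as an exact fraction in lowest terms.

Total count: 11 + 43 + 10 + 37 + 14 + 31 + 35 + 15 + 29 + 15 = 240.
Total exposure: 2 + 5.5 + 3 + 6 + 3 + 5.5 + 4.5 + 4.5 + 5 + 5.5 = 44.5 weeks.
Posterior: α' = 20 + 240 = 260, β' = 10 + 44.5 = 109/2.
Posterior mean = 260/(109/2) = 520/109; prior mean = 20/10 = 2. Difference = 520/109 − 2 = 302/109.

302/109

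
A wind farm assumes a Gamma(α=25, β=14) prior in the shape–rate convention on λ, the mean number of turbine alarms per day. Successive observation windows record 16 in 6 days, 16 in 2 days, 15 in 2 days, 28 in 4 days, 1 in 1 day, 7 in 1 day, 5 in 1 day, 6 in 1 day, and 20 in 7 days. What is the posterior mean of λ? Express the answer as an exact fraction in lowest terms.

139/39

Total count: 16 + 16 + 15 + 28 + 1 + 7 + 5 + 6 + 20 = 114.
Total exposure: 6 + 2 + 2 + 4 + 1 + 1 + 1 + 1 + 7 = 25 days.
By Gamma–Poisson conjugacy, the posterior is Gamma(α + Σx, β + Σt) = Gamma(25 + 114, 14 + 25) = Gamma(139, 39).
Posterior mean = α'/β' = 139/39.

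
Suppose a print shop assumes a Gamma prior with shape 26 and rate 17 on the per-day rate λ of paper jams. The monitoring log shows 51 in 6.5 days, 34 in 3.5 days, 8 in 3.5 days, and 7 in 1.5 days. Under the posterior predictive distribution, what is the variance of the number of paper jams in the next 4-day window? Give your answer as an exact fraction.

Total count: 51 + 34 + 8 + 7 = 100.
Total exposure: 6.5 + 3.5 + 3.5 + 1.5 = 15 days.
Conjugate update: add total count to the shape and total exposure to the rate, giving Gamma(126, 32).
The posterior predictive for a window of length T is Negative Binomial with variance T·α'·(β'+T)/β'² = 4·126·36/1024 = 567/32.

567/32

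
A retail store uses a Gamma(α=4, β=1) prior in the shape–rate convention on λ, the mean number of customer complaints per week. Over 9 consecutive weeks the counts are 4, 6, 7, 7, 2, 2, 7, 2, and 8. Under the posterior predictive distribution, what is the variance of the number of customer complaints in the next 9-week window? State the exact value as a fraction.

8379/100

Total count: 4 + 6 + 7 + 7 + 2 + 2 + 7 + 2 + 8 = 45.
Total exposure: 9 weeks.
The Gamma prior is conjugate for the Poisson rate, so λ | data ~ Gamma(4+45, 1+9) = Gamma(49, 10).
The posterior predictive for a window of length T is Negative Binomial with variance T·α'·(β'+T)/β'² = 9·49·19/100 = 8379/100.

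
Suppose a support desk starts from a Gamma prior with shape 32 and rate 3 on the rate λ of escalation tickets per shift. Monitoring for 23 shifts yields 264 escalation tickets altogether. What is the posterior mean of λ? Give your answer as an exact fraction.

Total count 264 over total exposure 23 shifts.
Gamma(α, β) with Poisson data over total exposure Σt gives posterior Gamma(α+Σx, β+Σt) = Gamma(296, 26).
Posterior mean = α'/β' = 296/26 = 148/13.

148/13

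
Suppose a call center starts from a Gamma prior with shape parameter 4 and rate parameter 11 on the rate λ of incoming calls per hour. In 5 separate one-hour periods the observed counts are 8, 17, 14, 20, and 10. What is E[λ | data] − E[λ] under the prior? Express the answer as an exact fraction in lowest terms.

Total count: 8 + 17 + 14 + 20 + 10 = 69.
Total exposure: 5 hours.
The Gamma prior is conjugate for the Poisson rate, so λ | data ~ Gamma(4+69, 11+5) = Gamma(73, 16).
Posterior mean = 73/16 = 73/16; prior mean = 4/11 = 4/11. Difference = 73/16 − 4/11 = 739/176.

739/176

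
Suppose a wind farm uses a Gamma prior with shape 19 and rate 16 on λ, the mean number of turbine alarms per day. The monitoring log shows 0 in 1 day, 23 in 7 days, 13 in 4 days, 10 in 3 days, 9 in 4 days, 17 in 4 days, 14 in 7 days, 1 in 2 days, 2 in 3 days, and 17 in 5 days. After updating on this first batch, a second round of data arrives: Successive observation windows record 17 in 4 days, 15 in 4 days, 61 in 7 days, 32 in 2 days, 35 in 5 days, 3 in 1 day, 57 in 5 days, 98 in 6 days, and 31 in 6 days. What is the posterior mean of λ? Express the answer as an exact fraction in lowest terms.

Total count: 0 + 23 + 13 + 10 + 9 + 17 + 14 + 1 + 2 + 17 = 106.
Total exposure: 1 + 7 + 4 + 3 + 4 + 4 + 7 + 2 + 3 + 5 = 40 days.
After the first batch: Gamma(19 + 106, 16 + 40) = Gamma(125, 56).
Total count: 17 + 15 + 61 + 32 + 35 + 3 + 57 + 98 + 31 = 349.
Total exposure: 4 + 4 + 7 + 2 + 5 + 1 + 5 + 6 + 6 = 40 days.
After the second batch: Gamma(125 + 349, 56 + 40) = Gamma(474, 96).
Posterior mean = α'/β' = 474/96 = 79/16.

79/16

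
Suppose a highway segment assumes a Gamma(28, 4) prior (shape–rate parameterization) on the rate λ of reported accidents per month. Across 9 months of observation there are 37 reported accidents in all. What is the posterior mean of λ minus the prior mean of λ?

Total count 37 over total exposure 9 months.
By Gamma–Poisson conjugacy, the posterior is Gamma(α + Σx, β + Σt) = Gamma(28 + 37, 4 + 9) = Gamma(65, 13).
Posterior mean = 65/13 = 5; prior mean = 28/4 = 7. Difference = 5 − 7 = -2.

-2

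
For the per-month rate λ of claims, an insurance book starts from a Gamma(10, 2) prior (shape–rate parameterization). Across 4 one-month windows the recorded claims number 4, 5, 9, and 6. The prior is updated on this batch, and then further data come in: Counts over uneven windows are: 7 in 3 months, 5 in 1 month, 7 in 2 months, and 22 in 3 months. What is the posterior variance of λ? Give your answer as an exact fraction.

Total count: 4 + 5 + 9 + 6 = 24.
Total exposure: 4 months.
After the first batch: Gamma(10 + 24, 2 + 4) = Gamma(34, 6).
Total count: 7 + 5 + 7 + 22 = 41.
Total exposure: 3 + 1 + 2 + 3 = 9 months.
After the second batch: Gamma(34 + 41, 6 + 9) = Gamma(75, 15).
Posterior variance = α'/β'² = 75/225 = 1/3.

1/3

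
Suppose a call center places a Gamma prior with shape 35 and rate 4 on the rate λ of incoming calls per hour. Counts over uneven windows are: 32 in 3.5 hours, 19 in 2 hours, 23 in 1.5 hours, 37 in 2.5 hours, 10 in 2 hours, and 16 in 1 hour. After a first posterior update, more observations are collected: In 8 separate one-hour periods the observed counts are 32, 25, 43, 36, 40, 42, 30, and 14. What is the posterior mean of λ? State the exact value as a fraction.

Total count: 32 + 19 + 23 + 37 + 10 + 16 = 137.
Total exposure: 3.5 + 2 + 1.5 + 2.5 + 2 + 1 = 12.5 hours.
After the first batch: Gamma(35 + 137, 4 + 12.5) = Gamma(172, 33/2).
Total count: 32 + 25 + 43 + 36 + 40 + 42 + 30 + 14 = 262.
Total exposure: 8 hours.
After the second batch: Gamma(172 + 262, 33/2 + 8) = Gamma(434, 49/2).
Posterior mean = α'/β' = 434/(49/2) = 124/7.

124/7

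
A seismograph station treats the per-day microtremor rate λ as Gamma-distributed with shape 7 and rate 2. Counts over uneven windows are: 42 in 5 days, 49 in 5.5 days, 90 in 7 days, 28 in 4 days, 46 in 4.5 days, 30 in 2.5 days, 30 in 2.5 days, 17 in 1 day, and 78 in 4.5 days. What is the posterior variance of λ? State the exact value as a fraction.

Total count: 42 + 49 + 90 + 28 + 46 + 30 + 30 + 17 + 78 = 410.
Total exposure: 5 + 5.5 + 7 + 4 + 4.5 + 2.5 + 2.5 + 1 + 4.5 = 36.5 days.
By Gamma–Poisson conjugacy, the posterior is Gamma(α + Σx, β + Σt) = Gamma(7 + 410, 2 + 36.5) = Gamma(417, 77/2).
Posterior variance = α'/β'² = 417/(5929/4) = 1668/5929.

1668/5929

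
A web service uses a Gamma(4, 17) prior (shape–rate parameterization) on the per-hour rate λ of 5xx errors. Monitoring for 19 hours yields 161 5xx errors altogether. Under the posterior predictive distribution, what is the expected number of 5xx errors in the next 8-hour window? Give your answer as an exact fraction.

110/3

Total count 161 over total exposure 19 hours.
Posterior: α' = 4 + 161 = 165, β' = 17 + 19 = 36.
Predictive mean over an 8-hour window = T·E[λ|data] = 8·165/36 = 110/3.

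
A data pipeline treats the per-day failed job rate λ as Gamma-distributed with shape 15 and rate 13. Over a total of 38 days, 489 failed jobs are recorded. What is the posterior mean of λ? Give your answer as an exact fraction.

168/17

Total count 489 over total exposure 38 days.
Posterior: α' = 15 + 489 = 504, β' = 13 + 38 = 51.
Posterior mean = α'/β' = 504/51 = 168/17.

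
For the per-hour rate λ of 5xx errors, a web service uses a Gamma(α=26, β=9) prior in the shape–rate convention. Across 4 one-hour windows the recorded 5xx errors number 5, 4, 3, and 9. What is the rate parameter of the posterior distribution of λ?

Total count: 5 + 4 + 3 + 9 = 21.
Total exposure: 4 hours.
By Gamma–Poisson conjugacy, the posterior is Gamma(α + Σx, β + Σt) = Gamma(26 + 21, 9 + 4) = Gamma(47, 13).

13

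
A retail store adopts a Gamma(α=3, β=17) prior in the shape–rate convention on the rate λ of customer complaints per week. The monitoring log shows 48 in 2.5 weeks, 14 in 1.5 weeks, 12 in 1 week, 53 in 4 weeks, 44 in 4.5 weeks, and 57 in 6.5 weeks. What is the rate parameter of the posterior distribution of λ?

Total count: 48 + 14 + 12 + 53 + 44 + 57 = 228.
Total exposure: 2.5 + 1.5 + 1 + 4 + 4.5 + 6.5 = 20 weeks.
By Gamma–Poisson conjugacy, the posterior is Gamma(α + Σx, β + Σt) = Gamma(3 + 228, 17 + 20) = Gamma(231, 37).

37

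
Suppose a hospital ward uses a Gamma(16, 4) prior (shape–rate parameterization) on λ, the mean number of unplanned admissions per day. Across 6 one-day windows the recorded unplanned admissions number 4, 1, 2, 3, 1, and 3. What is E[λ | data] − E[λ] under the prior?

-1

Total count: 4 + 1 + 2 + 3 + 1 + 3 = 14.
Total exposure: 6 days.
Conjugate update: add total count to the shape and total exposure to the rate, giving Gamma(30, 10).
Posterior mean = 30/10 = 3; prior mean = 16/4 = 4. Difference = 3 − 4 = -1.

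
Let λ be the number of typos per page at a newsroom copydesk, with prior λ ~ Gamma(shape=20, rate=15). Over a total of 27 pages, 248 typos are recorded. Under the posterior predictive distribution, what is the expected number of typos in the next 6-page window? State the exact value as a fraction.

268/7

Total count 248 over total exposure 27 pages.
Posterior: α' = 20 + 248 = 268, β' = 15 + 27 = 42.
Predictive mean over a 6-page window = T·E[λ|data] = 6·268/42 = 268/7.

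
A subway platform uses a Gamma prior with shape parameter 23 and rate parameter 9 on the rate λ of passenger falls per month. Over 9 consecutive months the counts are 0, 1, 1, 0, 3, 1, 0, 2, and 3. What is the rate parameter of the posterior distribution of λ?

18

Total count: 0 + 1 + 1 + 0 + 3 + 1 + 0 + 2 + 3 = 11.
Total exposure: 9 months.
By Gamma–Poisson conjugacy, the posterior is Gamma(α + Σx, β + Σt) = Gamma(23 + 11, 9 + 9) = Gamma(34, 18).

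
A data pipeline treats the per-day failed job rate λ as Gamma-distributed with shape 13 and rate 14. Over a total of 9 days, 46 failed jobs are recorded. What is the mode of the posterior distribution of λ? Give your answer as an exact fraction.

58/23

Total count 46 over total exposure 9 days.
Gamma(α, β) with Poisson data over total exposure Σt gives posterior Gamma(α+Σx, β+Σt) = Gamma(59, 23).
Posterior mode = (α'−1)/β' = 58/23.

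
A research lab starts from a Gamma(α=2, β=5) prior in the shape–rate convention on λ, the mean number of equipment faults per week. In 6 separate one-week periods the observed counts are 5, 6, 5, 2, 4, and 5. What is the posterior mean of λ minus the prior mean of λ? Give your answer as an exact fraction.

123/55

Total count: 5 + 6 + 5 + 2 + 4 + 5 = 27.
Total exposure: 6 weeks.
Posterior: α' = 2 + 27 = 29, β' = 5 + 6 = 11.
Posterior mean = 29/11 = 29/11; prior mean = 2/5 = 2/5. Difference = 29/11 − 2/5 = 123/55.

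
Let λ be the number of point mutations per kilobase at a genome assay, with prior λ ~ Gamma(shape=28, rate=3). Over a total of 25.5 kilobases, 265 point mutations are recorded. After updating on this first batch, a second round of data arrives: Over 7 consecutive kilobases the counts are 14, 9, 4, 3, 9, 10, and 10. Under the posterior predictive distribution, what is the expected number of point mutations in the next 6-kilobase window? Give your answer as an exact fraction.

4224/71

Total count 265 over total exposure 25.5 kilobases.
After the first batch: Gamma(28 + 265, 3 + 25.5) = Gamma(293, 57/2).
Total count: 14 + 9 + 4 + 3 + 9 + 10 + 10 = 59.
Total exposure: 7 kilobases.
After the second batch: Gamma(293 + 59, 57/2 + 7) = Gamma(352, 71/2).
Predictive mean over a 6-kilobase window = T·E[λ|data] = 6·352/(71/2) = 4224/71.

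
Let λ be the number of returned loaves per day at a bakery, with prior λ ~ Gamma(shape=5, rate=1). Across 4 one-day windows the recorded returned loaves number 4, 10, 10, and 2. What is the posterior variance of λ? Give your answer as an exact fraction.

Total count: 4 + 10 + 10 + 2 = 26.
Total exposure: 4 days.
Gamma(α, β) with Poisson data over total exposure Σt gives posterior Gamma(α+Σx, β+Σt) = Gamma(31, 5).
Posterior variance = α'/β'² = 31/25.

31/25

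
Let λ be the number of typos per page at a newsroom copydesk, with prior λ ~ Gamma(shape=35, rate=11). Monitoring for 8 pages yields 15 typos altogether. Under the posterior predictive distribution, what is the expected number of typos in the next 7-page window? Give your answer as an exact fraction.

350/19

Total count 15 over total exposure 8 pages.
Gamma(α, β) with Poisson data over total exposure Σt gives posterior Gamma(α+Σx, β+Σt) = Gamma(50, 19).
Predictive mean over a 7-page window = T·E[λ|data] = 7·50/19 = 350/19.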